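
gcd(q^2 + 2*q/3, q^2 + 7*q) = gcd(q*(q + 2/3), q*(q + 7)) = q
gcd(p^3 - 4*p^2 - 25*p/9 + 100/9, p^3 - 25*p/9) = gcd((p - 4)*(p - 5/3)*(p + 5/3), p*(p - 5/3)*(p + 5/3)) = p^2 - 25/9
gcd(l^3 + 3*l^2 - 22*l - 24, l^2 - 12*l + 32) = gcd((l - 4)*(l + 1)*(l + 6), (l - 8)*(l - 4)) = l - 4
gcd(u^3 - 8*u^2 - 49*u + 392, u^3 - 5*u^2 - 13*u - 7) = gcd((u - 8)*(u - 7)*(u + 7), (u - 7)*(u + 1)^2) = u - 7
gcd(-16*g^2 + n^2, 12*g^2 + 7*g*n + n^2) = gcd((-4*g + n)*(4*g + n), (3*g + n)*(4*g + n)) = 4*g + n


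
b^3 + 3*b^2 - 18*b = b*(b - 3)*(b + 6)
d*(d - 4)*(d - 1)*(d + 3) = d^4 - 2*d^3 - 11*d^2 + 12*d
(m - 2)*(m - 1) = m^2 - 3*m + 2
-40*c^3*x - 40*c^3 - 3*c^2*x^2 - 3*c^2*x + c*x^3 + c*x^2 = (-8*c + x)*(5*c + x)*(c*x + c)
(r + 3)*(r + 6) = r^2 + 9*r + 18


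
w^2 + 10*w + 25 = (w + 5)^2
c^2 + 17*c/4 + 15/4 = (c + 5/4)*(c + 3)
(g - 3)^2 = g^2 - 6*g + 9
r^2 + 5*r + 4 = (r + 1)*(r + 4)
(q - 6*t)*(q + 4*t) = q^2 - 2*q*t - 24*t^2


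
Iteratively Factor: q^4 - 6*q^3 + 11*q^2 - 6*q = (q)*(q^3 - 6*q^2 + 11*q - 6) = q*(q - 3)*(q^2 - 3*q + 2) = q*(q - 3)*(q - 1)*(q - 2)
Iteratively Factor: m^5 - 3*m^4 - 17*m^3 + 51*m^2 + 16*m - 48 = (m - 4)*(m^4 + m^3 - 13*m^2 - m + 12) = (m - 4)*(m + 1)*(m^3 - 13*m + 12) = (m - 4)*(m - 3)*(m + 1)*(m^2 + 3*m - 4) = (m - 4)*(m - 3)*(m + 1)*(m + 4)*(m - 1)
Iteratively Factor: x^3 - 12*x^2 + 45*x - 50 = (x - 2)*(x^2 - 10*x + 25) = (x - 5)*(x - 2)*(x - 5)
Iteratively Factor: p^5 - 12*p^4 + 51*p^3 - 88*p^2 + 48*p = (p)*(p^4 - 12*p^3 + 51*p^2 - 88*p + 48) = p*(p - 1)*(p^3 - 11*p^2 + 40*p - 48) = p*(p - 4)*(p - 1)*(p^2 - 7*p + 12) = p*(p - 4)^2*(p - 1)*(p - 3)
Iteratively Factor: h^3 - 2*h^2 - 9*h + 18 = (h + 3)*(h^2 - 5*h + 6) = (h - 2)*(h + 3)*(h - 3)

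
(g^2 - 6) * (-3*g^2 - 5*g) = -3*g^4 - 5*g^3 + 18*g^2 + 30*g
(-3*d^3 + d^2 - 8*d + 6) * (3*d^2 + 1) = -9*d^5 + 3*d^4 - 27*d^3 + 19*d^2 - 8*d + 6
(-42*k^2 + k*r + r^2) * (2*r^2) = -84*k^2*r^2 + 2*k*r^3 + 2*r^4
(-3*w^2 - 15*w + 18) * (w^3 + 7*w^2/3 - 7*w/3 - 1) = -3*w^5 - 22*w^4 - 10*w^3 + 80*w^2 - 27*w - 18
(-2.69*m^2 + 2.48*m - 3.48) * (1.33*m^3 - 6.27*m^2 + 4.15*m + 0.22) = -3.5777*m^5 + 20.1647*m^4 - 31.3415*m^3 + 31.5198*m^2 - 13.8964*m - 0.7656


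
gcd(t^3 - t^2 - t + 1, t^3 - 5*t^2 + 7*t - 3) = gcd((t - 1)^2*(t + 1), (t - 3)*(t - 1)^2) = t^2 - 2*t + 1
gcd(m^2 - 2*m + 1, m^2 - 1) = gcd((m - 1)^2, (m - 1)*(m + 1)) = m - 1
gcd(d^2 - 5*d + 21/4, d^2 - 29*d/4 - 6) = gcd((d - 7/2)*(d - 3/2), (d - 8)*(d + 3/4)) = 1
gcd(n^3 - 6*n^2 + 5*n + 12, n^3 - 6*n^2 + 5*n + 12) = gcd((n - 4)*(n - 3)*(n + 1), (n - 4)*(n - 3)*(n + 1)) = n^3 - 6*n^2 + 5*n + 12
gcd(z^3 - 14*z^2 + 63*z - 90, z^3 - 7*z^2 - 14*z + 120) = z^2 - 11*z + 30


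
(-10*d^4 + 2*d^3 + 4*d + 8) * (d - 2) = -10*d^5 + 22*d^4 - 4*d^3 + 4*d^2 - 16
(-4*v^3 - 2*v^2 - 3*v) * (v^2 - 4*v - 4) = -4*v^5 + 14*v^4 + 21*v^3 + 20*v^2 + 12*v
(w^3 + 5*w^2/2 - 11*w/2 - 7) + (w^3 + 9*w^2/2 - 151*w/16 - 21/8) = 2*w^3 + 7*w^2 - 239*w/16 - 77/8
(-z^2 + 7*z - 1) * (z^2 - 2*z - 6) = -z^4 + 9*z^3 - 9*z^2 - 40*z + 6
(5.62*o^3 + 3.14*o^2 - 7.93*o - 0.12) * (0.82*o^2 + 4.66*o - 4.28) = 4.6084*o^5 + 28.764*o^4 - 15.9238*o^3 - 50.4914*o^2 + 33.3812*o + 0.5136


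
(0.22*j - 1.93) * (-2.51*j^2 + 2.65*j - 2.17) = -0.5522*j^3 + 5.4273*j^2 - 5.5919*j + 4.1881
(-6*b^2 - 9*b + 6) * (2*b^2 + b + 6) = -12*b^4 - 24*b^3 - 33*b^2 - 48*b + 36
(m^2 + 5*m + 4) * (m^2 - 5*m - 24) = m^4 - 45*m^2 - 140*m - 96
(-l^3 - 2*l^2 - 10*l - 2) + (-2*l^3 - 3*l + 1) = -3*l^3 - 2*l^2 - 13*l - 1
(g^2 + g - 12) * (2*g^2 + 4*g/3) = 2*g^4 + 10*g^3/3 - 68*g^2/3 - 16*g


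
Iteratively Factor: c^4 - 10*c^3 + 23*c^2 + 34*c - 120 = (c - 3)*(c^3 - 7*c^2 + 2*c + 40) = (c - 4)*(c - 3)*(c^2 - 3*c - 10) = (c - 5)*(c - 4)*(c - 3)*(c + 2)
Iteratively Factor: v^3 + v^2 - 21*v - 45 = (v + 3)*(v^2 - 2*v - 15) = (v + 3)^2*(v - 5)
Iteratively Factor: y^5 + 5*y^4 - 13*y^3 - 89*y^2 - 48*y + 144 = (y + 4)*(y^4 + y^3 - 17*y^2 - 21*y + 36) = (y + 3)*(y + 4)*(y^3 - 2*y^2 - 11*y + 12) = (y + 3)^2*(y + 4)*(y^2 - 5*y + 4) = (y - 4)*(y + 3)^2*(y + 4)*(y - 1)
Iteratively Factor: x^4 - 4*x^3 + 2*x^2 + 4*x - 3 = (x - 1)*(x^3 - 3*x^2 - x + 3) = (x - 1)^2*(x^2 - 2*x - 3) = (x - 3)*(x - 1)^2*(x + 1)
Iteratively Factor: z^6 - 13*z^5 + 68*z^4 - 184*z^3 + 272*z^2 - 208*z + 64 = (z - 2)*(z^5 - 11*z^4 + 46*z^3 - 92*z^2 + 88*z - 32) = (z - 2)*(z - 1)*(z^4 - 10*z^3 + 36*z^2 - 56*z + 32) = (z - 2)^2*(z - 1)*(z^3 - 8*z^2 + 20*z - 16) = (z - 2)^3*(z - 1)*(z^2 - 6*z + 8) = (z - 4)*(z - 2)^3*(z - 1)*(z - 2)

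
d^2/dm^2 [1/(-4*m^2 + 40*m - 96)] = (m^2 - 10*m - 4*(m - 5)^2 + 24)/(2*(m^2 - 10*m + 24)^3)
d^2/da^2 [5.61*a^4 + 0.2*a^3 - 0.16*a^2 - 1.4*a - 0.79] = 67.32*a^2 + 1.2*a - 0.32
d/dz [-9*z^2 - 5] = -18*z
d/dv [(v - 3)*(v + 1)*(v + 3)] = 3*v^2 + 2*v - 9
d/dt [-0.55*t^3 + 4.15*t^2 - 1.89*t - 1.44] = -1.65*t^2 + 8.3*t - 1.89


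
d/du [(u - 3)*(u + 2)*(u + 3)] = 3*u^2 + 4*u - 9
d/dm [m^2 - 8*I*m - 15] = 2*m - 8*I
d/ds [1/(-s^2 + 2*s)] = 2*(s - 1)/(s^2*(s - 2)^2)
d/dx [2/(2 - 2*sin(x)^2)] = 2*sin(x)/cos(x)^3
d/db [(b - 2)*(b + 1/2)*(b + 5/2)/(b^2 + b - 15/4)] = (4*b^2 - 12*b + 13)/(4*b^2 - 12*b + 9)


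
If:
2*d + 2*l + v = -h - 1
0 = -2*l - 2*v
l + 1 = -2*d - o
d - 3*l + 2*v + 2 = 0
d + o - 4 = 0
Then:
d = -9/2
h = 17/2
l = -1/2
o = 17/2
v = 1/2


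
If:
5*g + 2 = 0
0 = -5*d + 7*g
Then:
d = -14/25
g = -2/5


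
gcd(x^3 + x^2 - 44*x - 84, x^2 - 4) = x + 2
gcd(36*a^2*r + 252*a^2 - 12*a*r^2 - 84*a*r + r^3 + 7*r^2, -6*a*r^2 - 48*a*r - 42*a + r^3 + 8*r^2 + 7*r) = -6*a*r - 42*a + r^2 + 7*r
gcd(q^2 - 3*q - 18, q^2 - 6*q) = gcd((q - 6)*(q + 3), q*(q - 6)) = q - 6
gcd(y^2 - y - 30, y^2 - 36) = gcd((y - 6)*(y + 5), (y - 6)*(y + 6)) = y - 6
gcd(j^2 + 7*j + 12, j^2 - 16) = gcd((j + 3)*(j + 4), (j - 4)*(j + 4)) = j + 4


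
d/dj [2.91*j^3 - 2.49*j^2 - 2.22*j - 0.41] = 8.73*j^2 - 4.98*j - 2.22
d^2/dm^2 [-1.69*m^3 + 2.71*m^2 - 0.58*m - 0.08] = 5.42 - 10.14*m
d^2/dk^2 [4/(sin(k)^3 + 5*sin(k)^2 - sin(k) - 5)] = (-36*(1 - cos(k)^2)^2 + 220*sin(k)*cos(k)^2 - 240*sin(k) + 380*cos(k)^2 - 588)/((sin(k) + 5)^3*cos(k)^4)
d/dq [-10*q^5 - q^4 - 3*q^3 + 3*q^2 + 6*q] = -50*q^4 - 4*q^3 - 9*q^2 + 6*q + 6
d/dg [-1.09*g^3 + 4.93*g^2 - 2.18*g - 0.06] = -3.27*g^2 + 9.86*g - 2.18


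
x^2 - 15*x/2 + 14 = (x - 4)*(x - 7/2)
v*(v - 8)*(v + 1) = v^3 - 7*v^2 - 8*v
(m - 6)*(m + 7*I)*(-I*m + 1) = -I*m^3 + 8*m^2 + 6*I*m^2 - 48*m + 7*I*m - 42*I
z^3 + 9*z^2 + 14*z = z*(z + 2)*(z + 7)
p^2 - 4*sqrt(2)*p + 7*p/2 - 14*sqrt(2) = (p + 7/2)*(p - 4*sqrt(2))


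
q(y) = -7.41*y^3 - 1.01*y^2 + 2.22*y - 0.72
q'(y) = -22.23*y^2 - 2.02*y + 2.22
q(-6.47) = 1949.56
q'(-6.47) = -915.28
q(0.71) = -2.31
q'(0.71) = -10.42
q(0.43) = -0.54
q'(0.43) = -2.76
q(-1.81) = 35.89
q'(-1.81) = -66.95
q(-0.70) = -0.23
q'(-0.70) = -7.26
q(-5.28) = 1050.14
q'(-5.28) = -606.85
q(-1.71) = 29.58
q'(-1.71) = -59.33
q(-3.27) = 240.32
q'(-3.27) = -228.88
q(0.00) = -0.72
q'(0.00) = 2.22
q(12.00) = -12924.00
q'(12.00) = -3223.14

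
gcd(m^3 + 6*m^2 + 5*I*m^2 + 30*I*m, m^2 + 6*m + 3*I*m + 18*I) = m + 6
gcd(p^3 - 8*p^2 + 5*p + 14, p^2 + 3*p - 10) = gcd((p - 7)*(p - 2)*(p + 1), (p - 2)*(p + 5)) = p - 2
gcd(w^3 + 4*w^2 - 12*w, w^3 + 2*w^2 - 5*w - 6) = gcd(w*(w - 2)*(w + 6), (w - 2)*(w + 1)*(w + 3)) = w - 2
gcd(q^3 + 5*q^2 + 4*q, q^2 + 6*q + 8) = q + 4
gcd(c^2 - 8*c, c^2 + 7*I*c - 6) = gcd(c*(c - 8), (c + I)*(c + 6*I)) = 1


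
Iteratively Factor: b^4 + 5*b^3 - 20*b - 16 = (b + 1)*(b^3 + 4*b^2 - 4*b - 16) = (b - 2)*(b + 1)*(b^2 + 6*b + 8) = (b - 2)*(b + 1)*(b + 4)*(b + 2)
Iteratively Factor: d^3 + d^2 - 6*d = (d + 3)*(d^2 - 2*d) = (d - 2)*(d + 3)*(d)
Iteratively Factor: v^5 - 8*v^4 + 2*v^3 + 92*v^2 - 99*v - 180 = (v - 3)*(v^4 - 5*v^3 - 13*v^2 + 53*v + 60) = (v - 3)*(v + 3)*(v^3 - 8*v^2 + 11*v + 20) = (v - 3)*(v + 1)*(v + 3)*(v^2 - 9*v + 20) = (v - 4)*(v - 3)*(v + 1)*(v + 3)*(v - 5)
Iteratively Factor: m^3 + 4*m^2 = (m)*(m^2 + 4*m) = m^2*(m + 4)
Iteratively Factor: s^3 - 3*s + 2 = (s - 1)*(s^2 + s - 2) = (s - 1)*(s + 2)*(s - 1)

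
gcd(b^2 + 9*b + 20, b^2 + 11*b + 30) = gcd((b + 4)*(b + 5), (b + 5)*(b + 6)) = b + 5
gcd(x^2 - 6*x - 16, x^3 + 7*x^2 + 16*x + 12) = x + 2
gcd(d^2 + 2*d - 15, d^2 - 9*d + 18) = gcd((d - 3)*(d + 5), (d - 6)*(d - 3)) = d - 3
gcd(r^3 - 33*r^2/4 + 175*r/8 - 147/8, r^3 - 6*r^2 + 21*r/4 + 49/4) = r - 7/2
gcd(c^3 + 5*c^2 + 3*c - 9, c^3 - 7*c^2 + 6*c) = c - 1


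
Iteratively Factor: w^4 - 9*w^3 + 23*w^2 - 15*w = (w)*(w^3 - 9*w^2 + 23*w - 15) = w*(w - 5)*(w^2 - 4*w + 3) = w*(w - 5)*(w - 1)*(w - 3)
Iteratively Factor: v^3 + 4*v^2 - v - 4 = (v - 1)*(v^2 + 5*v + 4) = (v - 1)*(v + 4)*(v + 1)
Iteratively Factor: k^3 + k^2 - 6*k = (k - 2)*(k^2 + 3*k) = (k - 2)*(k + 3)*(k)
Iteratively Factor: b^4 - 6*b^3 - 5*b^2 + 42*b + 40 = (b + 1)*(b^3 - 7*b^2 + 2*b + 40) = (b - 5)*(b + 1)*(b^2 - 2*b - 8) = (b - 5)*(b + 1)*(b + 2)*(b - 4)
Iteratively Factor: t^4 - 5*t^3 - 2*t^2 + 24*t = (t)*(t^3 - 5*t^2 - 2*t + 24) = t*(t - 4)*(t^2 - t - 6) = t*(t - 4)*(t - 3)*(t + 2)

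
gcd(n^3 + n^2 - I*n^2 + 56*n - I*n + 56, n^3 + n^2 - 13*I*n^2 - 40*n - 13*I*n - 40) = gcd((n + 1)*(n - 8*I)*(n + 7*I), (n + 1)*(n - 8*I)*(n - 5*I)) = n^2 + n*(1 - 8*I) - 8*I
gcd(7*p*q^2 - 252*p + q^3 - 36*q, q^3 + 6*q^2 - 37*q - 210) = q - 6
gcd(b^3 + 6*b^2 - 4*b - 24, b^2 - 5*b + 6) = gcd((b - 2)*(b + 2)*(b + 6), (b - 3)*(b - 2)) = b - 2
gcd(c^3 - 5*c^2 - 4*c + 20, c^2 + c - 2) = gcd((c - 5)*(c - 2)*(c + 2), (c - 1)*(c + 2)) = c + 2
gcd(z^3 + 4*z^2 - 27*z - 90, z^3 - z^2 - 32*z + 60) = z^2 + z - 30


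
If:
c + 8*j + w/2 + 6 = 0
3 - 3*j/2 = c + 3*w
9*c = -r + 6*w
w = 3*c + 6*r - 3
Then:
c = 4341/5653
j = -5208/5653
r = 1791/5653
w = 6810/5653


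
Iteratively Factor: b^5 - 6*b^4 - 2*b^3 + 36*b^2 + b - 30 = (b + 2)*(b^4 - 8*b^3 + 14*b^2 + 8*b - 15) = (b - 5)*(b + 2)*(b^3 - 3*b^2 - b + 3) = (b - 5)*(b + 1)*(b + 2)*(b^2 - 4*b + 3) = (b - 5)*(b - 1)*(b + 1)*(b + 2)*(b - 3)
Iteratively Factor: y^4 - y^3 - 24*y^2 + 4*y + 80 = (y + 4)*(y^3 - 5*y^2 - 4*y + 20) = (y + 2)*(y + 4)*(y^2 - 7*y + 10) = (y - 5)*(y + 2)*(y + 4)*(y - 2)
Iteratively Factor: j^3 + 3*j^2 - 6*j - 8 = (j + 1)*(j^2 + 2*j - 8) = (j + 1)*(j + 4)*(j - 2)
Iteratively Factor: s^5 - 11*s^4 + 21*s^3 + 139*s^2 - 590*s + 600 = (s - 2)*(s^4 - 9*s^3 + 3*s^2 + 145*s - 300) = (s - 5)*(s - 2)*(s^3 - 4*s^2 - 17*s + 60) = (s - 5)^2*(s - 2)*(s^2 + s - 12) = (s - 5)^2*(s - 2)*(s + 4)*(s - 3)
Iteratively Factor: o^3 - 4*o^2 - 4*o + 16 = (o - 2)*(o^2 - 2*o - 8) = (o - 2)*(o + 2)*(o - 4)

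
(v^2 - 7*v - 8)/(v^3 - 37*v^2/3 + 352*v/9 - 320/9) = 9*(v + 1)/(9*v^2 - 39*v + 40)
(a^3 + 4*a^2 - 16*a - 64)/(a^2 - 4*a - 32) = (a^2 - 16)/(a - 8)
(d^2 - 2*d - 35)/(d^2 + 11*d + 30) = (d - 7)/(d + 6)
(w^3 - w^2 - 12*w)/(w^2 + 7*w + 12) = w*(w - 4)/(w + 4)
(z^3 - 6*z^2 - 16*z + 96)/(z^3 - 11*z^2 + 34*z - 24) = (z + 4)/(z - 1)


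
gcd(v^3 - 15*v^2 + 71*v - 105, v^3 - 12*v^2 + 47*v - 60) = v^2 - 8*v + 15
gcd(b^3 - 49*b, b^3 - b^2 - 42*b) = b^2 - 7*b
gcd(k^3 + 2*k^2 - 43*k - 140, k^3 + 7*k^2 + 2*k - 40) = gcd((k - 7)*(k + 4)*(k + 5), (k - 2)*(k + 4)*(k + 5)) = k^2 + 9*k + 20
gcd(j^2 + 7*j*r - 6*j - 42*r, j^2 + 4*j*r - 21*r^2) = j + 7*r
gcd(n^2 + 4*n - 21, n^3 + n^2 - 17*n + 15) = n - 3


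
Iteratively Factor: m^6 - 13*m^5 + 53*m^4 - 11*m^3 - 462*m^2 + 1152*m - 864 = (m + 3)*(m^5 - 16*m^4 + 101*m^3 - 314*m^2 + 480*m - 288) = (m - 4)*(m + 3)*(m^4 - 12*m^3 + 53*m^2 - 102*m + 72) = (m - 4)*(m - 3)*(m + 3)*(m^3 - 9*m^2 + 26*m - 24) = (m - 4)*(m - 3)^2*(m + 3)*(m^2 - 6*m + 8) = (m - 4)*(m - 3)^2*(m - 2)*(m + 3)*(m - 4)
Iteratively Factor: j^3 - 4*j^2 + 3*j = (j - 1)*(j^2 - 3*j) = j*(j - 1)*(j - 3)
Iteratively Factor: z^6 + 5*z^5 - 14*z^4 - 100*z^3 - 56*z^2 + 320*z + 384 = (z + 3)*(z^5 + 2*z^4 - 20*z^3 - 40*z^2 + 64*z + 128) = (z - 2)*(z + 3)*(z^4 + 4*z^3 - 12*z^2 - 64*z - 64) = (z - 2)*(z + 2)*(z + 3)*(z^3 + 2*z^2 - 16*z - 32) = (z - 2)*(z + 2)*(z + 3)*(z + 4)*(z^2 - 2*z - 8) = (z - 4)*(z - 2)*(z + 2)*(z + 3)*(z + 4)*(z + 2)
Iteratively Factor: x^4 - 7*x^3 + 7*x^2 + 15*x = (x)*(x^3 - 7*x^2 + 7*x + 15) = x*(x - 5)*(x^2 - 2*x - 3) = x*(x - 5)*(x - 3)*(x + 1)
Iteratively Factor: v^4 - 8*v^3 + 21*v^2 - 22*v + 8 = (v - 4)*(v^3 - 4*v^2 + 5*v - 2) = (v - 4)*(v - 1)*(v^2 - 3*v + 2) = (v - 4)*(v - 2)*(v - 1)*(v - 1)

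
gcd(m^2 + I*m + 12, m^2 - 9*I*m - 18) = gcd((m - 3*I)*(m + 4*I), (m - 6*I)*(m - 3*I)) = m - 3*I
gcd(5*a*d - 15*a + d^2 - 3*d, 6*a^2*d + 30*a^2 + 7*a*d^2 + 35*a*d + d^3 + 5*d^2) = 1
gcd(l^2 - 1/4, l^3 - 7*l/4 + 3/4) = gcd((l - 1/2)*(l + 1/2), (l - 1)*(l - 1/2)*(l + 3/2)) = l - 1/2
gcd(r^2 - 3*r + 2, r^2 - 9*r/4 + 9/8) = 1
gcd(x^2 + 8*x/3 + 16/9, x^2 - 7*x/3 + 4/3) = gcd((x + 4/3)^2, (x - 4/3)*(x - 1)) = 1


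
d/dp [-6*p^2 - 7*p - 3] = -12*p - 7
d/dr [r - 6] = 1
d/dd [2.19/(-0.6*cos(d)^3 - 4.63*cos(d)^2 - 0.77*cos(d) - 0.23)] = (3.942*sin(d)^2 - 20.2794*cos(d) - 5.6283)*sin(d)/(0.6*cos(d)^3 + 4.63*cos(d)^2 + 0.77*cos(d) + 0.23)^2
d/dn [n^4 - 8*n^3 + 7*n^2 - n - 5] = 4*n^3 - 24*n^2 + 14*n - 1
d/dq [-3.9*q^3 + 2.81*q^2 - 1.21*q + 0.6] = -11.7*q^2 + 5.62*q - 1.21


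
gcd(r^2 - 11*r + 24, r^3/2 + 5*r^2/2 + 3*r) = 1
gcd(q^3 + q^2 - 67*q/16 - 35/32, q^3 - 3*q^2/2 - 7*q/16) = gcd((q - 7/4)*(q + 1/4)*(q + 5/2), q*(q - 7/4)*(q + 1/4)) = q^2 - 3*q/2 - 7/16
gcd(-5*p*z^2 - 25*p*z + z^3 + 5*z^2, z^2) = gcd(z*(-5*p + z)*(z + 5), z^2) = z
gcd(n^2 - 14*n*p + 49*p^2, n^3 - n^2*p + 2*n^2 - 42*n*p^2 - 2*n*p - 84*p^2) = -n + 7*p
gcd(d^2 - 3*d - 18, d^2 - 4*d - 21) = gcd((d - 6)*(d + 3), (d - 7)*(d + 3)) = d + 3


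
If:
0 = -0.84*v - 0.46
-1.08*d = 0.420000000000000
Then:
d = -0.39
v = -0.55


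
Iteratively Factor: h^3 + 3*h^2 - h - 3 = (h - 1)*(h^2 + 4*h + 3) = (h - 1)*(h + 3)*(h + 1)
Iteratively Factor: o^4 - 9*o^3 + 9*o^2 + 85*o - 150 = (o - 5)*(o^3 - 4*o^2 - 11*o + 30) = (o - 5)*(o - 2)*(o^2 - 2*o - 15) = (o - 5)*(o - 2)*(o + 3)*(o - 5)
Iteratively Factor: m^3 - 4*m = (m + 2)*(m^2 - 2*m) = m*(m + 2)*(m - 2)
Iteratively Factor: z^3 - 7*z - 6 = (z + 2)*(z^2 - 2*z - 3) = (z - 3)*(z + 2)*(z + 1)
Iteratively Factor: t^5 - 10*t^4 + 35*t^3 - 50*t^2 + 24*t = (t - 3)*(t^4 - 7*t^3 + 14*t^2 - 8*t) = (t - 3)*(t - 2)*(t^3 - 5*t^2 + 4*t) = (t - 4)*(t - 3)*(t - 2)*(t^2 - t) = (t - 4)*(t - 3)*(t - 2)*(t - 1)*(t)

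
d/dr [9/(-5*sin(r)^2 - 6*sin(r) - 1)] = 18*(5*sin(r) + 3)*cos(r)/(5*sin(r)^2 + 6*sin(r) + 1)^2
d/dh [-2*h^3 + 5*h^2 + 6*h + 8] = -6*h^2 + 10*h + 6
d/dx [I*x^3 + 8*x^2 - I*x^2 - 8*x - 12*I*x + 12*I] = 3*I*x^2 + 2*x*(8 - I) - 8 - 12*I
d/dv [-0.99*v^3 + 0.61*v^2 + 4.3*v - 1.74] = -2.97*v^2 + 1.22*v + 4.3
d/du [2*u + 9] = 2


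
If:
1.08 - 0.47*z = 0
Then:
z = 2.30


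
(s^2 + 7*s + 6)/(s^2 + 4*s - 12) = (s + 1)/(s - 2)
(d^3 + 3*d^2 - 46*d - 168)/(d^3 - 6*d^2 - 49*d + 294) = (d^2 + 10*d + 24)/(d^2 + d - 42)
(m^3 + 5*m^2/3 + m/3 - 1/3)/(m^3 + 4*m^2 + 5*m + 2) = (m - 1/3)/(m + 2)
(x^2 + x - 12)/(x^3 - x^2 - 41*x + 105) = (x + 4)/(x^2 + 2*x - 35)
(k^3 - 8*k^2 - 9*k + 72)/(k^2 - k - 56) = (k^2 - 9)/(k + 7)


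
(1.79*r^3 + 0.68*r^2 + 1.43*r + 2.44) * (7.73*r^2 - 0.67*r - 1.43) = 13.8367*r^5 + 4.0571*r^4 + 8.0386*r^3 + 16.9307*r^2 - 3.6797*r - 3.4892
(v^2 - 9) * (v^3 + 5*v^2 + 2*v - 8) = v^5 + 5*v^4 - 7*v^3 - 53*v^2 - 18*v + 72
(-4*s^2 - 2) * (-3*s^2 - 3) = 12*s^4 + 18*s^2 + 6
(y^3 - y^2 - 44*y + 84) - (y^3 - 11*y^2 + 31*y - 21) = 10*y^2 - 75*y + 105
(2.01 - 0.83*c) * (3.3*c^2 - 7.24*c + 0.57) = -2.739*c^3 + 12.6422*c^2 - 15.0255*c + 1.1457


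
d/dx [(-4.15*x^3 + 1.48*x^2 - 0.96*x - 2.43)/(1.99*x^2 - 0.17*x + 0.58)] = (-8.2585*x^4 + 1.411*x^3 - 5.5622*x^2 + 11.3882*x - 0.9699)/(3.9601*x^4 - 0.6766*x^3 + 2.3373*x^2 - 0.1972*x + 0.3364)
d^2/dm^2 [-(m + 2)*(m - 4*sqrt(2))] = -2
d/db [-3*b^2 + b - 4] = 1 - 6*b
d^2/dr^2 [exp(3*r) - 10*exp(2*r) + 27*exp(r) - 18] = (9*exp(2*r) - 40*exp(r) + 27)*exp(r)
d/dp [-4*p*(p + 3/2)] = -8*p - 6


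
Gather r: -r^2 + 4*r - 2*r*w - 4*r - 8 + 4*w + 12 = -r^2 - 2*r*w + 4*w + 4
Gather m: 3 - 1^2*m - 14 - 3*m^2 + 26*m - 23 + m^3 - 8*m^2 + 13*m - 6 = m^3 - 11*m^2 + 38*m - 40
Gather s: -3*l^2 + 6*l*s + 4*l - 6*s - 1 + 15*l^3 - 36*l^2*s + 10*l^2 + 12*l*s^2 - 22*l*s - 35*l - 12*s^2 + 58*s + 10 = 15*l^3 + 7*l^2 - 31*l + s^2*(12*l - 12) + s*(-36*l^2 - 16*l + 52) + 9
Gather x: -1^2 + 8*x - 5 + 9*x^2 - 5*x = 9*x^2 + 3*x - 6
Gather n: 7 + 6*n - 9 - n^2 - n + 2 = -n^2 + 5*n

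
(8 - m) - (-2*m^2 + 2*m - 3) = 2*m^2 - 3*m + 11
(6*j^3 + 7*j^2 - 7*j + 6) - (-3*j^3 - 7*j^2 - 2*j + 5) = 9*j^3 + 14*j^2 - 5*j + 1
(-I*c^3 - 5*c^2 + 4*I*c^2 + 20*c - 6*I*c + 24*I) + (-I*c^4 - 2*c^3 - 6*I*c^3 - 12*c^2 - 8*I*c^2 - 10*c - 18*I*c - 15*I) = -I*c^4 - 2*c^3 - 7*I*c^3 - 17*c^2 - 4*I*c^2 + 10*c - 24*I*c + 9*I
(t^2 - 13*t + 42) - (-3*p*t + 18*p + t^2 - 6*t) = 3*p*t - 18*p - 7*t + 42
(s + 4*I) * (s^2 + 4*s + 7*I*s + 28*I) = s^3 + 4*s^2 + 11*I*s^2 - 28*s + 44*I*s - 112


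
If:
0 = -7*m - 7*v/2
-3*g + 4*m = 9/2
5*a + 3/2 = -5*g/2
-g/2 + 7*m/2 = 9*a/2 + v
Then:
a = 321/940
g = -603/470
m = 153/940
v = -153/470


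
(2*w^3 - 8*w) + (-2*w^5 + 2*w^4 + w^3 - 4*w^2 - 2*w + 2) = -2*w^5 + 2*w^4 + 3*w^3 - 4*w^2 - 10*w + 2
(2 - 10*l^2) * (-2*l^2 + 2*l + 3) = 20*l^4 - 20*l^3 - 34*l^2 + 4*l + 6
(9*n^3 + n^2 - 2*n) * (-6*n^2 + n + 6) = -54*n^5 + 3*n^4 + 67*n^3 + 4*n^2 - 12*n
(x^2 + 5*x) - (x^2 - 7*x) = 12*x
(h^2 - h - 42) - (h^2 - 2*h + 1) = h - 43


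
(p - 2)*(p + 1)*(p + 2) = p^3 + p^2 - 4*p - 4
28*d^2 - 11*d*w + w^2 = (-7*d + w)*(-4*d + w)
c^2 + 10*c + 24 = (c + 4)*(c + 6)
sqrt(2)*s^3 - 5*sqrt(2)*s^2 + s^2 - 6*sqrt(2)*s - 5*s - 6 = (s - 6)*(s + 1)*(sqrt(2)*s + 1)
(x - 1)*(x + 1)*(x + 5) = x^3 + 5*x^2 - x - 5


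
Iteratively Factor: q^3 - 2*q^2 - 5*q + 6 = (q + 2)*(q^2 - 4*q + 3) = (q - 3)*(q + 2)*(q - 1)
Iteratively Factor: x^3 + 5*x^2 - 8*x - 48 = (x + 4)*(x^2 + x - 12) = (x + 4)^2*(x - 3)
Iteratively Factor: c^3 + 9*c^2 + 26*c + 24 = (c + 4)*(c^2 + 5*c + 6) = (c + 3)*(c + 4)*(c + 2)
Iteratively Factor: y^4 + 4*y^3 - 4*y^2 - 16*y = (y)*(y^3 + 4*y^2 - 4*y - 16) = y*(y + 4)*(y^2 - 4) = y*(y - 2)*(y + 4)*(y + 2)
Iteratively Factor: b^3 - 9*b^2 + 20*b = (b - 4)*(b^2 - 5*b) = (b - 5)*(b - 4)*(b)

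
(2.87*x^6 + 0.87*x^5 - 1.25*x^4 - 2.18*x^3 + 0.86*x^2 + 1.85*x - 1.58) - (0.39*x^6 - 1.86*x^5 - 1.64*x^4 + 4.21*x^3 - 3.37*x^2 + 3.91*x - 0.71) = 2.48*x^6 + 2.73*x^5 + 0.39*x^4 - 6.39*x^3 + 4.23*x^2 - 2.06*x - 0.87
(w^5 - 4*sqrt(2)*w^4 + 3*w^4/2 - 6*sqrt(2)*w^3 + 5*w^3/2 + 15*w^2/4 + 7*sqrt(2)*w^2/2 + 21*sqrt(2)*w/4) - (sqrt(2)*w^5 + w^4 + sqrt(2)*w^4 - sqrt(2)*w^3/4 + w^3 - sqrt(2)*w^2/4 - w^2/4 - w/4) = -sqrt(2)*w^5 + w^5 - 5*sqrt(2)*w^4 + w^4/2 - 23*sqrt(2)*w^3/4 + 3*w^3/2 + 4*w^2 + 15*sqrt(2)*w^2/4 + w/4 + 21*sqrt(2)*w/4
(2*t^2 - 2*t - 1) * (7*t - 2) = 14*t^3 - 18*t^2 - 3*t + 2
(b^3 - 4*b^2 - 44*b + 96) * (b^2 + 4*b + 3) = b^5 - 57*b^3 - 92*b^2 + 252*b + 288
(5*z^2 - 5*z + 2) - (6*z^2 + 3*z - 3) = -z^2 - 8*z + 5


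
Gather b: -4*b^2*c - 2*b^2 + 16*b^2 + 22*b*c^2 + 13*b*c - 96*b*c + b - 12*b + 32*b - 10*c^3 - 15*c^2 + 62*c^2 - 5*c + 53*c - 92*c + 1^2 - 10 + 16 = b^2*(14 - 4*c) + b*(22*c^2 - 83*c + 21) - 10*c^3 + 47*c^2 - 44*c + 7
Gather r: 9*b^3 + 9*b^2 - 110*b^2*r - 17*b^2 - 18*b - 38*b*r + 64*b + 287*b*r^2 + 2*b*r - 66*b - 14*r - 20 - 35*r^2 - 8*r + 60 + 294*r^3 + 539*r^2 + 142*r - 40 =9*b^3 - 8*b^2 - 20*b + 294*r^3 + r^2*(287*b + 504) + r*(-110*b^2 - 36*b + 120)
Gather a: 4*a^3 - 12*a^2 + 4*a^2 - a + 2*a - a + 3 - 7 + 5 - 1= 4*a^3 - 8*a^2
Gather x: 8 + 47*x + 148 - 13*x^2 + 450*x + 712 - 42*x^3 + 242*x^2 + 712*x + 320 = -42*x^3 + 229*x^2 + 1209*x + 1188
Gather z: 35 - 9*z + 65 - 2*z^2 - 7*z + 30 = -2*z^2 - 16*z + 130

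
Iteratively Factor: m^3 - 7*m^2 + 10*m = (m - 5)*(m^2 - 2*m) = m*(m - 5)*(m - 2)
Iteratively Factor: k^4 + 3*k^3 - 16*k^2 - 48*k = (k + 3)*(k^3 - 16*k) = (k - 4)*(k + 3)*(k^2 + 4*k) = (k - 4)*(k + 3)*(k + 4)*(k)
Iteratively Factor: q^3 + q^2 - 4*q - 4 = (q + 1)*(q^2 - 4) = (q - 2)*(q + 1)*(q + 2)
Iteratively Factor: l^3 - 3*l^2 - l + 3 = (l + 1)*(l^2 - 4*l + 3) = (l - 1)*(l + 1)*(l - 3)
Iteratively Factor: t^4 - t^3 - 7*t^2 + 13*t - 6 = (t - 1)*(t^3 - 7*t + 6) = (t - 2)*(t - 1)*(t^2 + 2*t - 3) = (t - 2)*(t - 1)^2*(t + 3)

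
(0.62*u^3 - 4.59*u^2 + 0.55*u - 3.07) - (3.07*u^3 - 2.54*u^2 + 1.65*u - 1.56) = -2.45*u^3 - 2.05*u^2 - 1.1*u - 1.51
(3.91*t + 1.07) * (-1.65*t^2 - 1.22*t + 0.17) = -6.4515*t^3 - 6.5357*t^2 - 0.6407*t + 0.1819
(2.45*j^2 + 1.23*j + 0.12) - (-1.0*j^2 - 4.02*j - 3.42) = 3.45*j^2 + 5.25*j + 3.54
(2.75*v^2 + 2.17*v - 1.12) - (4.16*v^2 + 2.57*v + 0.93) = -1.41*v^2 - 0.4*v - 2.05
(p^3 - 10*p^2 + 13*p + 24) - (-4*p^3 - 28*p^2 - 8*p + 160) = 5*p^3 + 18*p^2 + 21*p - 136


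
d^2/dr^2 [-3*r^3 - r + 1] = -18*r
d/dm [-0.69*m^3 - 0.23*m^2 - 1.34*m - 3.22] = -2.07*m^2 - 0.46*m - 1.34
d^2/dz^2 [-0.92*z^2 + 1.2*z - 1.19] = -1.84000000000000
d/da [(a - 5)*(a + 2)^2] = (a + 2)*(3*a - 8)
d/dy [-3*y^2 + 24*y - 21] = 24 - 6*y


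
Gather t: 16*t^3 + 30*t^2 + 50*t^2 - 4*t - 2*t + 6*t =16*t^3 + 80*t^2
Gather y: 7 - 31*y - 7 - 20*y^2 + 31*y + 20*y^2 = 0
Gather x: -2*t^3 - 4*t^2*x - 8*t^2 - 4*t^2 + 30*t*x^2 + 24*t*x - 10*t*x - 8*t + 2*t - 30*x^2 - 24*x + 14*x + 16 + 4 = -2*t^3 - 12*t^2 - 6*t + x^2*(30*t - 30) + x*(-4*t^2 + 14*t - 10) + 20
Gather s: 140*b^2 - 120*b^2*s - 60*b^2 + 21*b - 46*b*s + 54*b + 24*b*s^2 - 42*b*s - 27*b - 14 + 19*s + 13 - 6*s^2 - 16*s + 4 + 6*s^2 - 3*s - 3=80*b^2 + 24*b*s^2 + 48*b + s*(-120*b^2 - 88*b)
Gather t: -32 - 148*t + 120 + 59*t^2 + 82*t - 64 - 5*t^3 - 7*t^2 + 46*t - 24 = -5*t^3 + 52*t^2 - 20*t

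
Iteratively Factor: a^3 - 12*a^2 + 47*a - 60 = (a - 3)*(a^2 - 9*a + 20) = (a - 4)*(a - 3)*(a - 5)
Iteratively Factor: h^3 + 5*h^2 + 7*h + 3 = (h + 3)*(h^2 + 2*h + 1) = (h + 1)*(h + 3)*(h + 1)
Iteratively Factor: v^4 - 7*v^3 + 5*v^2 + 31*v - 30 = (v + 2)*(v^3 - 9*v^2 + 23*v - 15) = (v - 1)*(v + 2)*(v^2 - 8*v + 15) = (v - 3)*(v - 1)*(v + 2)*(v - 5)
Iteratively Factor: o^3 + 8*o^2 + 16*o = (o + 4)*(o^2 + 4*o) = (o + 4)^2*(o)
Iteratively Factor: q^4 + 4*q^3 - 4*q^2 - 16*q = (q + 4)*(q^3 - 4*q) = (q - 2)*(q + 4)*(q^2 + 2*q) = q*(q - 2)*(q + 4)*(q + 2)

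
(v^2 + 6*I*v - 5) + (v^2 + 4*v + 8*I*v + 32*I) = 2*v^2 + 4*v + 14*I*v - 5 + 32*I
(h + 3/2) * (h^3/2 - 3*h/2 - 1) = h^4/2 + 3*h^3/4 - 3*h^2/2 - 13*h/4 - 3/2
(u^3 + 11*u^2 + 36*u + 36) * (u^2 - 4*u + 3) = u^5 + 7*u^4 - 5*u^3 - 75*u^2 - 36*u + 108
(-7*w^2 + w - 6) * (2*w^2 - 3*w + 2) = -14*w^4 + 23*w^3 - 29*w^2 + 20*w - 12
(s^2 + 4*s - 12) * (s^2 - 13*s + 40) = s^4 - 9*s^3 - 24*s^2 + 316*s - 480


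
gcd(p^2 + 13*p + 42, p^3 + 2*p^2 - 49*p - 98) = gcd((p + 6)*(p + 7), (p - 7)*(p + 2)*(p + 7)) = p + 7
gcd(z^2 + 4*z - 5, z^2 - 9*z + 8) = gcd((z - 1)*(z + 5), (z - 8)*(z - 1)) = z - 1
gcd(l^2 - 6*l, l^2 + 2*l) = l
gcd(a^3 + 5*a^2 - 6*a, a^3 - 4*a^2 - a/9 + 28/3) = 1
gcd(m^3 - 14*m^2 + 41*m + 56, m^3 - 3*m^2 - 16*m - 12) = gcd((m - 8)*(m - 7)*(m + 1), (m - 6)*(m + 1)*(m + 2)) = m + 1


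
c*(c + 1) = c^2 + c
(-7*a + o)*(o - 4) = -7*a*o + 28*a + o^2 - 4*o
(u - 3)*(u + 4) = u^2 + u - 12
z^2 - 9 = (z - 3)*(z + 3)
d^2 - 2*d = d*(d - 2)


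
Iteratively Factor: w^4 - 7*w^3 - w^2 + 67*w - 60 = (w - 1)*(w^3 - 6*w^2 - 7*w + 60) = (w - 4)*(w - 1)*(w^2 - 2*w - 15) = (w - 4)*(w - 1)*(w + 3)*(w - 5)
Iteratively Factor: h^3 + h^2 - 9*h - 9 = (h - 3)*(h^2 + 4*h + 3) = (h - 3)*(h + 1)*(h + 3)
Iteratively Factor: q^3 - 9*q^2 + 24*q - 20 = (q - 2)*(q^2 - 7*q + 10) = (q - 2)^2*(q - 5)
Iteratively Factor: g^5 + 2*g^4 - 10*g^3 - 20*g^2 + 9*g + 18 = (g + 2)*(g^4 - 10*g^2 + 9) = (g - 1)*(g + 2)*(g^3 + g^2 - 9*g - 9) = (g - 1)*(g + 1)*(g + 2)*(g^2 - 9) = (g - 1)*(g + 1)*(g + 2)*(g + 3)*(g - 3)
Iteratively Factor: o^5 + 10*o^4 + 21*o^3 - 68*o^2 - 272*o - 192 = (o + 4)*(o^4 + 6*o^3 - 3*o^2 - 56*o - 48) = (o + 1)*(o + 4)*(o^3 + 5*o^2 - 8*o - 48) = (o - 3)*(o + 1)*(o + 4)*(o^2 + 8*o + 16) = (o - 3)*(o + 1)*(o + 4)^2*(o + 4)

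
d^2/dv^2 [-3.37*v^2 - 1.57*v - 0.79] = -6.74000000000000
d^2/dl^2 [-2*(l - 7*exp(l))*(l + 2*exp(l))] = 10*l*exp(l) + 112*exp(2*l) + 20*exp(l) - 4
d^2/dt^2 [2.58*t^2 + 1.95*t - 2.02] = 5.16000000000000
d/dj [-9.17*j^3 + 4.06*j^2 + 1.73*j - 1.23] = -27.51*j^2 + 8.12*j + 1.73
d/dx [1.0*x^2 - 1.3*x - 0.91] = 2.0*x - 1.3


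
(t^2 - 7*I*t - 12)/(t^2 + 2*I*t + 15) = (t - 4*I)/(t + 5*I)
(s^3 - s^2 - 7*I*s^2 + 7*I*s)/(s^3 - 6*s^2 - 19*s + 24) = s*(s - 7*I)/(s^2 - 5*s - 24)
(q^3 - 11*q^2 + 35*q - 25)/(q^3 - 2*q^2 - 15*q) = (q^2 - 6*q + 5)/(q*(q + 3))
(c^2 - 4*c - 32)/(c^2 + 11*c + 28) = (c - 8)/(c + 7)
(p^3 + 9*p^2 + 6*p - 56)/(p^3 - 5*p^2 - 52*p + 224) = (p^2 + 2*p - 8)/(p^2 - 12*p + 32)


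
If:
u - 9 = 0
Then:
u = 9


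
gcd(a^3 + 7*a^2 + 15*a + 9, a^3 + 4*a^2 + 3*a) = a^2 + 4*a + 3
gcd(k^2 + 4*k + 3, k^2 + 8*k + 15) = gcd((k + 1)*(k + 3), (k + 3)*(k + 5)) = k + 3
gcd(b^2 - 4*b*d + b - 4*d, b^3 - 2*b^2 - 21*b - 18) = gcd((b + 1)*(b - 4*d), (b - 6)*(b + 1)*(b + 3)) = b + 1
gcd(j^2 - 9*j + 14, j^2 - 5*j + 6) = j - 2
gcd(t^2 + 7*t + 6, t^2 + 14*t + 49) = 1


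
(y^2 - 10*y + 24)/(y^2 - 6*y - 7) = (-y^2 + 10*y - 24)/(-y^2 + 6*y + 7)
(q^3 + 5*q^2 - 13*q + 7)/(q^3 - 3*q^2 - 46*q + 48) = (q^2 + 6*q - 7)/(q^2 - 2*q - 48)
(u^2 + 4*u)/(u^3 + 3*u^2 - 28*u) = (u + 4)/(u^2 + 3*u - 28)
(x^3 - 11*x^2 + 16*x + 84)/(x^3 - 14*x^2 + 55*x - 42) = (x + 2)/(x - 1)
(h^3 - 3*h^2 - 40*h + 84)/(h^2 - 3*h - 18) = (-h^3 + 3*h^2 + 40*h - 84)/(-h^2 + 3*h + 18)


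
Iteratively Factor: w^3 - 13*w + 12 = (w + 4)*(w^2 - 4*w + 3) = (w - 3)*(w + 4)*(w - 1)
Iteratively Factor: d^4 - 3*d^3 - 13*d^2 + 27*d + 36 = (d - 3)*(d^3 - 13*d - 12) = (d - 3)*(d + 1)*(d^2 - d - 12) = (d - 3)*(d + 1)*(d + 3)*(d - 4)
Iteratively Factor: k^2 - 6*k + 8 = (k - 4)*(k - 2)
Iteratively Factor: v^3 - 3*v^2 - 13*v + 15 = (v + 3)*(v^2 - 6*v + 5) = (v - 1)*(v + 3)*(v - 5)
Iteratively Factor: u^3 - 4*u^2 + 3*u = (u - 3)*(u^2 - u) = (u - 3)*(u - 1)*(u)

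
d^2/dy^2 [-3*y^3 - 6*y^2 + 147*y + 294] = -18*y - 12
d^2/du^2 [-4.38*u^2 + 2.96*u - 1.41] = -8.76000000000000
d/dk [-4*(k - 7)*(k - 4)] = 44 - 8*k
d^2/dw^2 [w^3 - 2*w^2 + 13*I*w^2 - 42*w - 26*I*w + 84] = 6*w - 4 + 26*I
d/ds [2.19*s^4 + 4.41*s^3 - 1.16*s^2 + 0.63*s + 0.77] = 8.76*s^3 + 13.23*s^2 - 2.32*s + 0.63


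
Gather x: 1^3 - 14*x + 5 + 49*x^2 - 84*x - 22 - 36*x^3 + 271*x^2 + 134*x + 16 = -36*x^3 + 320*x^2 + 36*x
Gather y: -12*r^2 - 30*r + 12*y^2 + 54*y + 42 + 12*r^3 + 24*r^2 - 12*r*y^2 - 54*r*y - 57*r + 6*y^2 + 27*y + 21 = 12*r^3 + 12*r^2 - 87*r + y^2*(18 - 12*r) + y*(81 - 54*r) + 63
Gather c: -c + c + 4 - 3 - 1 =0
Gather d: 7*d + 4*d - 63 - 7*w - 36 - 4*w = 11*d - 11*w - 99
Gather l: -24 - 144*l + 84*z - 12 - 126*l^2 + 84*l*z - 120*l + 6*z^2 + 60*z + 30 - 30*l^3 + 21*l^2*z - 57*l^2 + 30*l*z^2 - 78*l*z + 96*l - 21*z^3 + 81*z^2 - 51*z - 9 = -30*l^3 + l^2*(21*z - 183) + l*(30*z^2 + 6*z - 168) - 21*z^3 + 87*z^2 + 93*z - 15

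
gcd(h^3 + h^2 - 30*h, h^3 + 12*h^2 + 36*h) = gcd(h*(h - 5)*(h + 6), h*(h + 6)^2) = h^2 + 6*h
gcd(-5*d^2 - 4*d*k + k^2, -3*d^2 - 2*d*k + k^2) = d + k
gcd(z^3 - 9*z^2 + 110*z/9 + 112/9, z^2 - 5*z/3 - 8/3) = z - 8/3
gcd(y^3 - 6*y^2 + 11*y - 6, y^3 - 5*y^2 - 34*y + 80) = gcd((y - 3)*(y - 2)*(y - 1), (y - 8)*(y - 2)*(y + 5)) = y - 2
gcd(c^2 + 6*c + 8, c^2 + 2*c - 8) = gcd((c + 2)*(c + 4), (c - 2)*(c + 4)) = c + 4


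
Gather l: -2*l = -2*l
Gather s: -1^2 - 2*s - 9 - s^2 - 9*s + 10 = -s^2 - 11*s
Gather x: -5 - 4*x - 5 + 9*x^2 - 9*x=9*x^2 - 13*x - 10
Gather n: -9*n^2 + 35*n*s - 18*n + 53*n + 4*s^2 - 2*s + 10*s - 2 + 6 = -9*n^2 + n*(35*s + 35) + 4*s^2 + 8*s + 4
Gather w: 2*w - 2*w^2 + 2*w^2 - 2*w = 0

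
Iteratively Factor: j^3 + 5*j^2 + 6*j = (j)*(j^2 + 5*j + 6) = j*(j + 3)*(j + 2)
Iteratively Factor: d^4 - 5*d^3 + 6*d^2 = (d)*(d^3 - 5*d^2 + 6*d) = d*(d - 3)*(d^2 - 2*d) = d^2*(d - 3)*(d - 2)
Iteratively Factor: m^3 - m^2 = (m)*(m^2 - m) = m*(m - 1)*(m)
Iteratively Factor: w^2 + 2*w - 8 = (w + 4)*(w - 2)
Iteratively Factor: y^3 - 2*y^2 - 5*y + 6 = (y - 3)*(y^2 + y - 2) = (y - 3)*(y - 1)*(y + 2)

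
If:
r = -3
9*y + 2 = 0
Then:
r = -3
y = -2/9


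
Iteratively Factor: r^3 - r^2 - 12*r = (r - 4)*(r^2 + 3*r) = (r - 4)*(r + 3)*(r)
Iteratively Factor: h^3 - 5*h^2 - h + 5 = (h + 1)*(h^2 - 6*h + 5) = (h - 1)*(h + 1)*(h - 5)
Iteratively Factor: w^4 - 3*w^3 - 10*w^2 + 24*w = (w)*(w^3 - 3*w^2 - 10*w + 24) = w*(w - 2)*(w^2 - w - 12) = w*(w - 4)*(w - 2)*(w + 3)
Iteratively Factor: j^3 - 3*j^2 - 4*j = (j)*(j^2 - 3*j - 4) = j*(j + 1)*(j - 4)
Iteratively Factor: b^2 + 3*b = (b + 3)*(b)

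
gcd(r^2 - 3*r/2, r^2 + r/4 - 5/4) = 1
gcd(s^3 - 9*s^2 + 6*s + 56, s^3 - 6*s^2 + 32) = s^2 - 2*s - 8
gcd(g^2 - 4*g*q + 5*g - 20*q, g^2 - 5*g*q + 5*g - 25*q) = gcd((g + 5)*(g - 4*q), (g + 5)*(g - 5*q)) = g + 5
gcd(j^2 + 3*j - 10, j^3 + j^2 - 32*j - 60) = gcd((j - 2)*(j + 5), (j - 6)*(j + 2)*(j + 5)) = j + 5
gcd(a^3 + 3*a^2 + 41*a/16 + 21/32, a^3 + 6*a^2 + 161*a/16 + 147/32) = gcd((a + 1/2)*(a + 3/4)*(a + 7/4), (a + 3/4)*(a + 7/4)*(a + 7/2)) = a^2 + 5*a/2 + 21/16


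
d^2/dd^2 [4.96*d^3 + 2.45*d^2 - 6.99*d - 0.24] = 29.76*d + 4.9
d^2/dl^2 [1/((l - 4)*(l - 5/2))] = 4*(4*(l - 4)^2 + 2*(l - 4)*(2*l - 5) + (2*l - 5)^2)/((l - 4)^3*(2*l - 5)^3)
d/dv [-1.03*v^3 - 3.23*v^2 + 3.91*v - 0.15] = -3.09*v^2 - 6.46*v + 3.91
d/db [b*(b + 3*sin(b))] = 3*b*cos(b) + 2*b + 3*sin(b)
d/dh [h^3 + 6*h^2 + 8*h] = 3*h^2 + 12*h + 8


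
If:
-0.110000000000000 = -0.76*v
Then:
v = 0.14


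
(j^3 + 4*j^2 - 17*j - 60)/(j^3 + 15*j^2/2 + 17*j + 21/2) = 2*(j^2 + j - 20)/(2*j^2 + 9*j + 7)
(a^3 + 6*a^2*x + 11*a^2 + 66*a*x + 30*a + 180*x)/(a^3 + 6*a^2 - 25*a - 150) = (a + 6*x)/(a - 5)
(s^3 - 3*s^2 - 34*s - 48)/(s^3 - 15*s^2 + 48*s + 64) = (s^2 + 5*s + 6)/(s^2 - 7*s - 8)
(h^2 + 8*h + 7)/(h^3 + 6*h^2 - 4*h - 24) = (h^2 + 8*h + 7)/(h^3 + 6*h^2 - 4*h - 24)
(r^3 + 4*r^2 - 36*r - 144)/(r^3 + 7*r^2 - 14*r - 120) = (r^2 - 2*r - 24)/(r^2 + r - 20)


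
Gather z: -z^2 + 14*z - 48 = -z^2 + 14*z - 48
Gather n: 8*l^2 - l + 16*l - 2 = 8*l^2 + 15*l - 2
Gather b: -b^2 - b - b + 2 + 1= -b^2 - 2*b + 3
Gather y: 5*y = 5*y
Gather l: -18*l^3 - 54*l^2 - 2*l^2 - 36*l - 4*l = -18*l^3 - 56*l^2 - 40*l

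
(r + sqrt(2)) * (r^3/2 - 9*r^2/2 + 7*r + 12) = r^4/2 - 9*r^3/2 + sqrt(2)*r^3/2 - 9*sqrt(2)*r^2/2 + 7*r^2 + 7*sqrt(2)*r + 12*r + 12*sqrt(2)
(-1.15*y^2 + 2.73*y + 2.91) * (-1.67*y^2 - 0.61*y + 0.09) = 1.9205*y^4 - 3.8576*y^3 - 6.6285*y^2 - 1.5294*y + 0.2619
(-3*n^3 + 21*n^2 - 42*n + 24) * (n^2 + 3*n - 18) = -3*n^5 + 12*n^4 + 75*n^3 - 480*n^2 + 828*n - 432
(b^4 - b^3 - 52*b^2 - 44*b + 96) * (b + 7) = b^5 + 6*b^4 - 59*b^3 - 408*b^2 - 212*b + 672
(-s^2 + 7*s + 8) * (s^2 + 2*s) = -s^4 + 5*s^3 + 22*s^2 + 16*s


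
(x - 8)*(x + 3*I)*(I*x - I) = I*x^3 - 3*x^2 - 9*I*x^2 + 27*x + 8*I*x - 24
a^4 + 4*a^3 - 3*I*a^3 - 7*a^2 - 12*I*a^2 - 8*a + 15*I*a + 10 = (a + 5)*(a - 2*I)*(-I*a + I)*(I*a + 1)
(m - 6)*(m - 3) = m^2 - 9*m + 18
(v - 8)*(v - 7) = v^2 - 15*v + 56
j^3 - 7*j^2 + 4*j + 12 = (j - 6)*(j - 2)*(j + 1)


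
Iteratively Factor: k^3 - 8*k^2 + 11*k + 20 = (k - 4)*(k^2 - 4*k - 5) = (k - 4)*(k + 1)*(k - 5)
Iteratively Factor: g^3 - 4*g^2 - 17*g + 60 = (g - 3)*(g^2 - g - 20) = (g - 3)*(g + 4)*(g - 5)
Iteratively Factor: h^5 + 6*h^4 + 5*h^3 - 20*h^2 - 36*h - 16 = (h + 1)*(h^4 + 5*h^3 - 20*h - 16) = (h - 2)*(h + 1)*(h^3 + 7*h^2 + 14*h + 8) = (h - 2)*(h + 1)*(h + 4)*(h^2 + 3*h + 2) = (h - 2)*(h + 1)*(h + 2)*(h + 4)*(h + 1)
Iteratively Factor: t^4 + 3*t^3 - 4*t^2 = (t + 4)*(t^3 - t^2) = t*(t + 4)*(t^2 - t) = t^2*(t + 4)*(t - 1)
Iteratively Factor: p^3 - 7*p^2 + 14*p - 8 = (p - 4)*(p^2 - 3*p + 2) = (p - 4)*(p - 2)*(p - 1)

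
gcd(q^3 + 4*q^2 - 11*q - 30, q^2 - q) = 1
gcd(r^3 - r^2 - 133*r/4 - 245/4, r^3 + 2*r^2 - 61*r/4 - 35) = r^2 + 6*r + 35/4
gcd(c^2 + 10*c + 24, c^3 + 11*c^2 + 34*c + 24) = c^2 + 10*c + 24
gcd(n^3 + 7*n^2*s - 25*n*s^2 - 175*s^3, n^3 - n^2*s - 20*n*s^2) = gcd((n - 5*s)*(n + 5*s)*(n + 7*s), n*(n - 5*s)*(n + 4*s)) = -n + 5*s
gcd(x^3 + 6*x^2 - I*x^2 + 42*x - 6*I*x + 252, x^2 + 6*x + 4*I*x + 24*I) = x + 6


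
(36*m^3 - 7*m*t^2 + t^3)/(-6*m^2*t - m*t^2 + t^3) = (-6*m + t)/t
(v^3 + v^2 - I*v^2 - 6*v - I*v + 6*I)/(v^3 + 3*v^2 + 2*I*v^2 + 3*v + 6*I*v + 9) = (v - 2)/(v + 3*I)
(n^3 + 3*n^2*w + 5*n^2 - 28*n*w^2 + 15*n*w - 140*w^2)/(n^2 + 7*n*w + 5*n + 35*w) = n - 4*w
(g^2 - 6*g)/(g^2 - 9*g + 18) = g/(g - 3)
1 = 1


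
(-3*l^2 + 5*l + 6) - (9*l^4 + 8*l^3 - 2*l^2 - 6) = -9*l^4 - 8*l^3 - l^2 + 5*l + 12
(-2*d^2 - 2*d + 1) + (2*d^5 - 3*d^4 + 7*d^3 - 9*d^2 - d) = 2*d^5 - 3*d^4 + 7*d^3 - 11*d^2 - 3*d + 1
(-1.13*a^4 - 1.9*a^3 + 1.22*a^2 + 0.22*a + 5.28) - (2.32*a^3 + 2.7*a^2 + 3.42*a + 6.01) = -1.13*a^4 - 4.22*a^3 - 1.48*a^2 - 3.2*a - 0.73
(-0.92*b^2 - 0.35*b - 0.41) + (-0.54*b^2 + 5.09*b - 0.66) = -1.46*b^2 + 4.74*b - 1.07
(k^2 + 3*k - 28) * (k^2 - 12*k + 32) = k^4 - 9*k^3 - 32*k^2 + 432*k - 896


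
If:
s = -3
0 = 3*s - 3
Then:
No Solution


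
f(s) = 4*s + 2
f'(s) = 4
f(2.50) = 12.00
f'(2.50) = 4.00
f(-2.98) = -9.92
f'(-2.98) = 4.00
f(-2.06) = -6.24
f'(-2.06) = 4.00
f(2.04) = 10.16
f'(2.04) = 4.00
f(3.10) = 14.40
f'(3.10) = 4.00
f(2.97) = 13.88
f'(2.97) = 4.00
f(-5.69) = -20.76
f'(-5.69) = 4.00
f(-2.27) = -7.08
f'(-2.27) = 4.00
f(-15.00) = -58.00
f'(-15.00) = 4.00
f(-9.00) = -34.00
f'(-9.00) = 4.00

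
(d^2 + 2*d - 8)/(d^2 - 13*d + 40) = (d^2 + 2*d - 8)/(d^2 - 13*d + 40)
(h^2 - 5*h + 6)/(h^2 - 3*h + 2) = (h - 3)/(h - 1)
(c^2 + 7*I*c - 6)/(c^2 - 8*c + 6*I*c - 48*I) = (c + I)/(c - 8)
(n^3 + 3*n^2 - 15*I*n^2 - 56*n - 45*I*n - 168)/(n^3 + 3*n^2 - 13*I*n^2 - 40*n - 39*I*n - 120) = (n - 7*I)/(n - 5*I)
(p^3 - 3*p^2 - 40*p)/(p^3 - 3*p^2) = (p^2 - 3*p - 40)/(p*(p - 3))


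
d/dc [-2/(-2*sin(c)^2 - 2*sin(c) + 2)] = -(2*sin(c) + 1)*cos(c)/(sin(c) - cos(c)^2)^2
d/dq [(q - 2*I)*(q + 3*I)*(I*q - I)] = 3*I*q^2 - 2*q*(1 + I) + 1 + 6*I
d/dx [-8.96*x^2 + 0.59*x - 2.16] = 0.59 - 17.92*x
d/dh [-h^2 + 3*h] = 3 - 2*h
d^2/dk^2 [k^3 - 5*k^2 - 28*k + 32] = 6*k - 10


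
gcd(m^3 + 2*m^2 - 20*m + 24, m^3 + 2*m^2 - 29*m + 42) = m - 2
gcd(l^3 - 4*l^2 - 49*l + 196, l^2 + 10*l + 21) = l + 7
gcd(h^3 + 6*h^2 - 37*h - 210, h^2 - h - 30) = h^2 - h - 30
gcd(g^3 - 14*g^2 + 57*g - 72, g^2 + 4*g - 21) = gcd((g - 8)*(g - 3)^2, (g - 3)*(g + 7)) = g - 3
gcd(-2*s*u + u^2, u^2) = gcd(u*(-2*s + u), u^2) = u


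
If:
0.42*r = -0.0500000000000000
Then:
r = -0.12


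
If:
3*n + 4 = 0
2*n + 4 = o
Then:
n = -4/3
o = 4/3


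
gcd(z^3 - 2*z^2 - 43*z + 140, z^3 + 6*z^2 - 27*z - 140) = z^2 + 2*z - 35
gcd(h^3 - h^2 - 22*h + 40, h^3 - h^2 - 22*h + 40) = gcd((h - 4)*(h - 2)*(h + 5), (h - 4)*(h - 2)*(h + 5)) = h^3 - h^2 - 22*h + 40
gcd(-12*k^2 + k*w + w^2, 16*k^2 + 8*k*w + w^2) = 4*k + w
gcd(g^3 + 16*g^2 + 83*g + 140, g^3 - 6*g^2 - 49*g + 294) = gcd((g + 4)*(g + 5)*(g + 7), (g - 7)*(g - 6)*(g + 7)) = g + 7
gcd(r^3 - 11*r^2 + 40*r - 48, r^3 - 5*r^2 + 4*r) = r - 4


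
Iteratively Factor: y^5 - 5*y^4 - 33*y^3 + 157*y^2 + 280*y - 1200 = (y + 4)*(y^4 - 9*y^3 + 3*y^2 + 145*y - 300) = (y + 4)^2*(y^3 - 13*y^2 + 55*y - 75) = (y - 5)*(y + 4)^2*(y^2 - 8*y + 15) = (y - 5)*(y - 3)*(y + 4)^2*(y - 5)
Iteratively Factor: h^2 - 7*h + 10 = (h - 2)*(h - 5)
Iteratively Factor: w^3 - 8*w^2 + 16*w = (w)*(w^2 - 8*w + 16) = w*(w - 4)*(w - 4)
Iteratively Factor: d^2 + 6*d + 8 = (d + 4)*(d + 2)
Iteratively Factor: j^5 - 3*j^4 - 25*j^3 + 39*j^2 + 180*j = (j + 3)*(j^4 - 6*j^3 - 7*j^2 + 60*j) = (j - 4)*(j + 3)*(j^3 - 2*j^2 - 15*j) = (j - 4)*(j + 3)^2*(j^2 - 5*j) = (j - 5)*(j - 4)*(j + 3)^2*(j)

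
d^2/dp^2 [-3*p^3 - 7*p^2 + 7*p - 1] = -18*p - 14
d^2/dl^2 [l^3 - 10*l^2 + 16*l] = 6*l - 20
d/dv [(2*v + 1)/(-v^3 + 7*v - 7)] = (-2*v^3 + 14*v + (2*v + 1)*(3*v^2 - 7) - 14)/(v^3 - 7*v + 7)^2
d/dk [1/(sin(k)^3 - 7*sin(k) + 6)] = (7 - 3*sin(k)^2)*cos(k)/(sin(k)^3 - 7*sin(k) + 6)^2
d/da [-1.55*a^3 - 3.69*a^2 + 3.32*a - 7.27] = -4.65*a^2 - 7.38*a + 3.32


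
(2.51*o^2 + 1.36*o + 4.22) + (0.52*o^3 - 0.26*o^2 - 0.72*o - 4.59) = 0.52*o^3 + 2.25*o^2 + 0.64*o - 0.37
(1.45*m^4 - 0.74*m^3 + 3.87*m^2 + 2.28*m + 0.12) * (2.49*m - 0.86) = 3.6105*m^5 - 3.0896*m^4 + 10.2727*m^3 + 2.349*m^2 - 1.662*m - 0.1032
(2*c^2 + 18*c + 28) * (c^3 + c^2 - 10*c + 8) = 2*c^5 + 20*c^4 + 26*c^3 - 136*c^2 - 136*c + 224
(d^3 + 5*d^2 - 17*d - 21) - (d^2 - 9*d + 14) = d^3 + 4*d^2 - 8*d - 35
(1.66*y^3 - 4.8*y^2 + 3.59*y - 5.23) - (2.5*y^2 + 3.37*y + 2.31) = 1.66*y^3 - 7.3*y^2 + 0.22*y - 7.54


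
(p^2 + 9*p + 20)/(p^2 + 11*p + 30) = (p + 4)/(p + 6)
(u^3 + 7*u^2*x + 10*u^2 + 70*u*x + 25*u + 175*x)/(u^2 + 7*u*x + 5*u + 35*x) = u + 5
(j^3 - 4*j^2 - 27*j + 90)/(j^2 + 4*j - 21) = (j^2 - j - 30)/(j + 7)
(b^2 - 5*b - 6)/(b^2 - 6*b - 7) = (b - 6)/(b - 7)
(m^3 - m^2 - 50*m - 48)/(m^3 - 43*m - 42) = (m - 8)/(m - 7)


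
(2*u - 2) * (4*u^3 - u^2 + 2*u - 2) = 8*u^4 - 10*u^3 + 6*u^2 - 8*u + 4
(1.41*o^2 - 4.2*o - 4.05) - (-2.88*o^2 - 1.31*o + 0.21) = 4.29*o^2 - 2.89*o - 4.26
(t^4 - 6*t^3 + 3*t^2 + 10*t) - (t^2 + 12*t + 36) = t^4 - 6*t^3 + 2*t^2 - 2*t - 36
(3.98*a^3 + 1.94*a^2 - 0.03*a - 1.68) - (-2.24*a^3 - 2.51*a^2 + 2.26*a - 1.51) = 6.22*a^3 + 4.45*a^2 - 2.29*a - 0.17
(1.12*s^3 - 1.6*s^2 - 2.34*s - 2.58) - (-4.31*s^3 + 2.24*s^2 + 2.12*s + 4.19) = 5.43*s^3 - 3.84*s^2 - 4.46*s - 6.77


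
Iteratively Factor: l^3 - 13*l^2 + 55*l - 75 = (l - 3)*(l^2 - 10*l + 25) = (l - 5)*(l - 3)*(l - 5)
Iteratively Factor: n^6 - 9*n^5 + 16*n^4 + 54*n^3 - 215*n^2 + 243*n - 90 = (n + 3)*(n^5 - 12*n^4 + 52*n^3 - 102*n^2 + 91*n - 30) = (n - 5)*(n + 3)*(n^4 - 7*n^3 + 17*n^2 - 17*n + 6) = (n - 5)*(n - 3)*(n + 3)*(n^3 - 4*n^2 + 5*n - 2) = (n - 5)*(n - 3)*(n - 1)*(n + 3)*(n^2 - 3*n + 2) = (n - 5)*(n - 3)*(n - 2)*(n - 1)*(n + 3)*(n - 1)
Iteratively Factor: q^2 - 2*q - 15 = (q - 5)*(q + 3)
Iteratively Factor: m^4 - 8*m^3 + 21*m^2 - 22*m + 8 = (m - 4)*(m^3 - 4*m^2 + 5*m - 2) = (m - 4)*(m - 1)*(m^2 - 3*m + 2) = (m - 4)*(m - 1)^2*(m - 2)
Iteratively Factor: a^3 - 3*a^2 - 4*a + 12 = (a - 2)*(a^2 - a - 6) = (a - 3)*(a - 2)*(a + 2)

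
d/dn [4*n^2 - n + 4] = 8*n - 1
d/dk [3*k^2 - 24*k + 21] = 6*k - 24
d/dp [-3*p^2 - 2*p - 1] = -6*p - 2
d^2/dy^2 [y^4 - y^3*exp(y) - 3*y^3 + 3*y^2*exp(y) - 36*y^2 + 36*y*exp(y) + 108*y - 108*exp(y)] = -y^3*exp(y) - 3*y^2*exp(y) + 12*y^2 + 42*y*exp(y) - 18*y - 30*exp(y) - 72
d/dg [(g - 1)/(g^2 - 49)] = (g^2 - 2*g*(g - 1) - 49)/(g^2 - 49)^2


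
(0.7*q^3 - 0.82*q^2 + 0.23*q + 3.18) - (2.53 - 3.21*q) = 0.7*q^3 - 0.82*q^2 + 3.44*q + 0.65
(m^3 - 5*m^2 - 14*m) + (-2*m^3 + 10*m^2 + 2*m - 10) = -m^3 + 5*m^2 - 12*m - 10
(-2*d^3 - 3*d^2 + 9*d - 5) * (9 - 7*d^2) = 14*d^5 + 21*d^4 - 81*d^3 + 8*d^2 + 81*d - 45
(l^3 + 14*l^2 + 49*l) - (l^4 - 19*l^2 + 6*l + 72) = -l^4 + l^3 + 33*l^2 + 43*l - 72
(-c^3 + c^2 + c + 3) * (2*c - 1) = -2*c^4 + 3*c^3 + c^2 + 5*c - 3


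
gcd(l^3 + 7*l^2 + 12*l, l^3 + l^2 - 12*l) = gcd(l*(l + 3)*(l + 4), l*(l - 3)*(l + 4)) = l^2 + 4*l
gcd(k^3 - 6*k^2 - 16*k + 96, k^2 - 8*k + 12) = k - 6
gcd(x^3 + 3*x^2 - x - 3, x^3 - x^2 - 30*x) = 1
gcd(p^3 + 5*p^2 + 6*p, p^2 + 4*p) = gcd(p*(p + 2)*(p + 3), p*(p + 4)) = p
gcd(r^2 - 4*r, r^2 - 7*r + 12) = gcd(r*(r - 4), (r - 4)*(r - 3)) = r - 4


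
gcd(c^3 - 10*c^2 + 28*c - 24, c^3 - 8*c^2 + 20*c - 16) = c^2 - 4*c + 4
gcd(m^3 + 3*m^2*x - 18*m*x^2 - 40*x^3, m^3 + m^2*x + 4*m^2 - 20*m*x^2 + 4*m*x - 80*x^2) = -m^2 - m*x + 20*x^2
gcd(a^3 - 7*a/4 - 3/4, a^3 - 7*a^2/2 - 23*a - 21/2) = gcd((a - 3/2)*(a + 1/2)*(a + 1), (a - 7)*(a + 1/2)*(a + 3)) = a + 1/2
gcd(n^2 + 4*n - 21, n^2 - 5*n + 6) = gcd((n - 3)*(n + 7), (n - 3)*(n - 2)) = n - 3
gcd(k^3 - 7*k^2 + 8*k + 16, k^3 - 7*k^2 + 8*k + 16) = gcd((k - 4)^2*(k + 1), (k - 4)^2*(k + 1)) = k^3 - 7*k^2 + 8*k + 16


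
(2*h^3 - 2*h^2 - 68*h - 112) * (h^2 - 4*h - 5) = 2*h^5 - 10*h^4 - 70*h^3 + 170*h^2 + 788*h + 560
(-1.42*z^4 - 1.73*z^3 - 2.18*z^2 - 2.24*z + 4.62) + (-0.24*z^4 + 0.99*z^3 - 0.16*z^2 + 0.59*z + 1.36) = -1.66*z^4 - 0.74*z^3 - 2.34*z^2 - 1.65*z + 5.98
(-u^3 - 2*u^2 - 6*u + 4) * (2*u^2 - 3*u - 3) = -2*u^5 - u^4 - 3*u^3 + 32*u^2 + 6*u - 12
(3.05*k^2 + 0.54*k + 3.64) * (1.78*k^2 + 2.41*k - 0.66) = 5.429*k^4 + 8.3117*k^3 + 5.7676*k^2 + 8.416*k - 2.4024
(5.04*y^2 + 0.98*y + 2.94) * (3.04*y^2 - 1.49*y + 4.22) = 15.3216*y^4 - 4.5304*y^3 + 28.7462*y^2 - 0.245000000000001*y + 12.4068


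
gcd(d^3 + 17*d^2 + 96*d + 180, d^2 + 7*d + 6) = d + 6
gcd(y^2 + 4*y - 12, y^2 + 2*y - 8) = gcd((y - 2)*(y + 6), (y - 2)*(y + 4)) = y - 2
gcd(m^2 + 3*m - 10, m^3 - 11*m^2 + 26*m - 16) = m - 2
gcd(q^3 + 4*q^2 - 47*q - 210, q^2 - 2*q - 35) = q^2 - 2*q - 35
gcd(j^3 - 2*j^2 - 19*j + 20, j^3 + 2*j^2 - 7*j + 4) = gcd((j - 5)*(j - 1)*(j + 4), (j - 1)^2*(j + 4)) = j^2 + 3*j - 4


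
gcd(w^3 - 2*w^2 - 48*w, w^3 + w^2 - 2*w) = w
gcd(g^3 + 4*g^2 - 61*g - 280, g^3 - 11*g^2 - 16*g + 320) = g^2 - 3*g - 40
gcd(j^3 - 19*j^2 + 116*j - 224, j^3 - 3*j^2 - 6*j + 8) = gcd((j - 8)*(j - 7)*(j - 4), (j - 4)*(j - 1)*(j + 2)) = j - 4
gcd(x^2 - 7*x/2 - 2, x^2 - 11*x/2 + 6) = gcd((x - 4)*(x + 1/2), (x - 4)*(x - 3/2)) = x - 4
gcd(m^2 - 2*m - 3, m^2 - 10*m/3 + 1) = m - 3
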